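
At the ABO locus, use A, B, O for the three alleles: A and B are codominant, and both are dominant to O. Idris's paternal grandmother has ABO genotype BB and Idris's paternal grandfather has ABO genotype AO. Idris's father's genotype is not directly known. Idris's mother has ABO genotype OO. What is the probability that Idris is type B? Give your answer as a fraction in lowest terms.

Idris's father's ABO genotype from BB × AO: 1/2 AB, 1/2 BO.
Crossing each possibility with the mother OO and summing P(type B): 1/2·1/2 + 1/2·1/2 = 1/2.

1/2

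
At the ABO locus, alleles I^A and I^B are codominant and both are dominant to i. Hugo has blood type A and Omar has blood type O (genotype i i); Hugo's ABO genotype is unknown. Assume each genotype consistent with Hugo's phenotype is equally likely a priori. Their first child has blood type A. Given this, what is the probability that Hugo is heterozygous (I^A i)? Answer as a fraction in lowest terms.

1/3

Possible genotypes: Hugo ∈ {I^A I^A, I^A i}; Omar ∈ {i i}.
Weight each parental genotype pair by prior × P(type-A child):
  I^A I^A × i i: posterior weight 2/3.
  I^A i × i i: posterior weight 1/3.
Sum the posterior weight over pairs where Hugo is I^A i: 1/3.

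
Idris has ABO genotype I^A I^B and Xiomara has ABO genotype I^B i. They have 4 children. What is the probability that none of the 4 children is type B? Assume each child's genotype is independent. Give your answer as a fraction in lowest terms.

1/16

ABO cross I^A I^B × I^B i → 1/4 A, 1/2 B, 1/4 AB.
So P(type B) = 1/2 per child.
P(not type B) = 1/2 for one child; (1/2)^4 = 1/16.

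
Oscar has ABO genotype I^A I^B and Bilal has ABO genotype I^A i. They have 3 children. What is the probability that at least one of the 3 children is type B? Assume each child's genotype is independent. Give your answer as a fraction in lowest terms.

ABO cross I^A I^B × I^A i → 1/2 A, 1/4 B, 1/4 AB.
So P(type B) = 1/4 per child.
P(none) = (3/4)^3 = 27/64; P(at least one) = 1 − 27/64 = 37/64.

37/64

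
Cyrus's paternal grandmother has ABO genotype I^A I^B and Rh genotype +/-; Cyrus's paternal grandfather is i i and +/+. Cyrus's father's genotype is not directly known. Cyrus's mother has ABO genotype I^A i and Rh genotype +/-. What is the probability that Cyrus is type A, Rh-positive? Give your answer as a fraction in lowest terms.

7/16

Cyrus's father's ABO genotype from I^A I^B × i i: 1/2 I^A i, 1/2 I^B i.
Crossing each possibility with the mother I^A i and summing P(type A): 1/2·3/4 + 1/2·1/4 = 1/2.
Similarly for Rh via the father's Rh distribution: P(Rh+) = 7/8.
Independent loci: 1/2 × 7/8 = 7/16.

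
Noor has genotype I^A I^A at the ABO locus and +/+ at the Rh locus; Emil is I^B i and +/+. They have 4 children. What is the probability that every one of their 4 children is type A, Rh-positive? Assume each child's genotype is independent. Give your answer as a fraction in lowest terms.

1/16

ABO cross I^A I^A × I^B i → 1/2 A, 1/2 AB.
Rh cross +/+ × +/+ → 1 Rh+; so P(type A, Rh-positive) = 1/2 × 1 = 1/2 per child.
All 4 independent: (1/2)^4 = 1/16.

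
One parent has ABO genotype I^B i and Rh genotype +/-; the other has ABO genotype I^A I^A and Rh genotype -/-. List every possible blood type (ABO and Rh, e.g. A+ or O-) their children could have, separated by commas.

A+, A-, AB+, AB-

Gametes from I^B i × I^A I^A give offspring ABO genotypes I^A I^B, I^A i, i.e. phenotypes A, AB.
Rh cross +/- × -/- → phenotypes Rh+, Rh-.
Combining independently: A+, A-, AB+, AB-.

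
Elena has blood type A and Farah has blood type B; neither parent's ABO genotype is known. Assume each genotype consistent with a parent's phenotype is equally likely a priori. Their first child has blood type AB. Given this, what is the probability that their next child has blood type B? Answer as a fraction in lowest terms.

Possible genotypes: Elena ∈ {AA, AO}; Farah ∈ {BB, BO}.
Weight each parental genotype pair by prior × P(type-AB child):
  AA × BB: posterior weight 4/9; P(next child type B) = 0.
  AA × BO: posterior weight 2/9; P(next child type B) = 0.
  AO × BB: posterior weight 2/9; P(next child type B) = 1/2.
  AO × BO: posterior weight 1/9; P(next child type B) = 1/4.
Weighted sum = 5/36.

5/36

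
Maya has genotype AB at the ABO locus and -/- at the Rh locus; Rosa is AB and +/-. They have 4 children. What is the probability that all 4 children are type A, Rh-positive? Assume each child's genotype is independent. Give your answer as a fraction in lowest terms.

ABO cross AB × AB → 1/4 A, 1/4 B, 1/2 AB.
Rh cross -/- × +/- → 1/2 Rh+, 1/2 Rh-; so P(type A, Rh-positive) = 1/4 × 1/2 = 1/8 per child.
All 4 independent: (1/8)^4 = 1/4096.

1/4096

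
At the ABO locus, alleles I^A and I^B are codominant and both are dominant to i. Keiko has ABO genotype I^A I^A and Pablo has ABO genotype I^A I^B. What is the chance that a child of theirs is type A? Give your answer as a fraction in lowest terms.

ABO cross I^A I^A × I^A I^B → offspring phenotypes: 1/2 A, 1/2 AB.
So P(type A) = 1/2.

1/2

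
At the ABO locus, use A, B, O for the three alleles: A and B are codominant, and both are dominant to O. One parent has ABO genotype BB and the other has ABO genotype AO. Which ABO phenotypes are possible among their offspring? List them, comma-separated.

Gametes from BB × AO give offspring ABO genotypes AB, BO, i.e. phenotypes B, AB.

B, AB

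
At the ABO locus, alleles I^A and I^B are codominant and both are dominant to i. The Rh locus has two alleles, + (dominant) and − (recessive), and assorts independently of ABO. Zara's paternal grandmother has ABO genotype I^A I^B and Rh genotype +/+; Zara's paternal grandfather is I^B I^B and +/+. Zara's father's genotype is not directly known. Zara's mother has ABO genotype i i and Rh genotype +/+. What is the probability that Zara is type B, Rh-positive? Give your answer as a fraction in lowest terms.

3/4

Zara's father's ABO genotype from I^A I^B × I^B I^B: 1/2 I^A I^B, 1/2 I^B I^B.
Crossing each possibility with the mother i i and summing P(type B): 1/2·1/2 + 1/2·1 = 3/4.
Similarly for Rh via the father's Rh distribution: P(Rh+) = 1.
Independent loci: 3/4 × 1 = 3/4.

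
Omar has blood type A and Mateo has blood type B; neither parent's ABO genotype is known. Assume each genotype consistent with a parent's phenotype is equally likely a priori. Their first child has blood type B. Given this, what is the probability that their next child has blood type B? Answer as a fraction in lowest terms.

Possible genotypes: Omar ∈ {I^A I^A, I^A i}; Mateo ∈ {I^B I^B, I^B i}.
Weight each parental genotype pair by prior × P(type-B child):
  I^A i × I^B I^B: posterior weight 2/3; P(next child type B) = 1/2.
  I^A i × I^B i: posterior weight 1/3; P(next child type B) = 1/4.
Weighted sum = 5/12.

5/12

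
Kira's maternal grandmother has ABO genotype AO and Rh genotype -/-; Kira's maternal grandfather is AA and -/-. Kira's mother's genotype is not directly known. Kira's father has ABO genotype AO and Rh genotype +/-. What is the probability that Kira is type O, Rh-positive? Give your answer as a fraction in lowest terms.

Kira's mother's ABO genotype from AO × AA: 1/2 AA, 1/2 AO.
Crossing each possibility with the father AO and summing P(type O): 1/2·0 + 1/2·1/4 = 1/8.
Similarly for Rh via the mother's Rh distribution: P(Rh+) = 1/2.
Independent loci: 1/8 × 1/2 = 1/16.

1/16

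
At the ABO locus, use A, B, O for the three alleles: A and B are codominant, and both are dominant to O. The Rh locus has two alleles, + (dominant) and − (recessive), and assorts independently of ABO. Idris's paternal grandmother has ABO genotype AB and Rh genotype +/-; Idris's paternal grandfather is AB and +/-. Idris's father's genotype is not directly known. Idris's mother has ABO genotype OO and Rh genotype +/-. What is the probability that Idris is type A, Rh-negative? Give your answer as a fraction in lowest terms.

Idris's father's ABO genotype from AB × AB: 1/4 AA, 1/2 AB, 1/4 BB.
Crossing each possibility with the mother OO and summing P(type A): 1/4·1 + 1/2·1/2 + 1/4·0 = 1/2.
Similarly for Rh via the father's Rh distribution: P(Rh-) = 1/4.
Independent loci: 1/2 × 1/4 = 1/8.

1/8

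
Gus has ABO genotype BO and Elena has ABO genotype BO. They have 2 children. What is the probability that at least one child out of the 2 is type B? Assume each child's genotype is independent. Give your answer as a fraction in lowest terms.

15/16

ABO cross BO × BO → 1/4 O, 3/4 B.
So P(type B) = 3/4 per child.
P(none) = (1/4)^2 = 1/16; P(at least one) = 1 − 1/16 = 15/16.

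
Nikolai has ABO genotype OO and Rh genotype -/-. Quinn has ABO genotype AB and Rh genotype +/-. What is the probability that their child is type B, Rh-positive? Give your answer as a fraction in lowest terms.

ABO cross OO × AB → offspring phenotypes: 1/2 A, 1/2 B.
Rh cross -/- × +/- → 1/2 Rh+, 1/2 Rh-.
Independent loci: P(type B, Rh-positive) = 1/2 × 1/2 = 1/4.

1/4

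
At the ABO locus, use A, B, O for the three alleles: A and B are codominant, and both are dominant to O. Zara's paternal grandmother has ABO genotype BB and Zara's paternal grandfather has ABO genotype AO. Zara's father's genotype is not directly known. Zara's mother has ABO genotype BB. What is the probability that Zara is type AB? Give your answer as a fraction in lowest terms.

Zara's father's ABO genotype from BB × AO: 1/2 AB, 1/2 BO.
Crossing each possibility with the mother BB and summing P(type AB): 1/2·1/2 + 1/2·0 = 1/4.

1/4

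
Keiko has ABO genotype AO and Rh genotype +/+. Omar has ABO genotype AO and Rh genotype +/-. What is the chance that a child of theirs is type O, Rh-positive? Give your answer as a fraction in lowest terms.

1/4

ABO cross AO × AO → offspring phenotypes: 1/4 O, 3/4 A.
Rh cross +/+ × +/- → 1 Rh+.
Independent loci: P(type O, Rh-positive) = 1/4 × 1 = 1/4.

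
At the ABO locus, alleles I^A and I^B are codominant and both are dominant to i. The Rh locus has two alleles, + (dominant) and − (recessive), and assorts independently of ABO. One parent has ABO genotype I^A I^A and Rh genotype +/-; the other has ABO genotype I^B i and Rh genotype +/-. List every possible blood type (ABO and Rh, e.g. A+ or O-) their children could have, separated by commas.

Gametes from I^A I^A × I^B i give offspring ABO genotypes I^A I^B, I^A i, i.e. phenotypes A, AB.
Rh cross +/- × +/- → phenotypes Rh+, Rh-.
Combining independently: A+, A-, AB+, AB-.

A+, A-, AB+, AB-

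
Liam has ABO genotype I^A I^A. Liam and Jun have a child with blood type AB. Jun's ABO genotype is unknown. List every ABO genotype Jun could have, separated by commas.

For each candidate genotype of Jun, check whether crossing it with I^A I^A can produce every observed child phenotype.
  I^A I^A → possible child types {A} ✗
  I^A I^B → possible child types {A, AB} ✓
  I^A i → possible child types {A} ✗
  I^B I^B → possible child types {AB} ✓
  I^B i → possible child types {A, AB} ✓
  i i → possible child types {A} ✗

I^A I^B, I^B I^B, I^B i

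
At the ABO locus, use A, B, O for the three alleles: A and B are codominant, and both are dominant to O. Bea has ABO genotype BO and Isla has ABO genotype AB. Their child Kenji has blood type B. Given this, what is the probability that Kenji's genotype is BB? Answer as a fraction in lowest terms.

1/2

Cross BO × AB → 1/4 AB, 1/4 AO, 1/4 BB, 1/4 BO.
Type-B genotypes among offspring: BB (1/4), BO (1/4); total 1/2.
P(BB | type B) = (1/4) / (1/2) = 1/2.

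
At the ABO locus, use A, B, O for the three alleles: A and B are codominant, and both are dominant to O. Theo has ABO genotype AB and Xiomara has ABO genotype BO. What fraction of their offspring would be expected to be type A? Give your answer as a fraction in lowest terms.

1/4

ABO cross AB × BO → offspring phenotypes: 1/4 A, 1/2 B, 1/4 AB.
So P(type A) = 1/4.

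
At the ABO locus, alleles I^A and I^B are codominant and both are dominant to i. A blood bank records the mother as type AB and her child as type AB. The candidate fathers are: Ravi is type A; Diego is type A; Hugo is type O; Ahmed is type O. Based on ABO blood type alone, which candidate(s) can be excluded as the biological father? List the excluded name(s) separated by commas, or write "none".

A candidate is excluded only if no genotype consistent with his phenotype could produce a type AB child with a type AB mother.
Hugo (type O): no genotype consistent with that phenotype can produce a type-AB child with a type-AB mother.
Ahmed (type O): no genotype consistent with that phenotype can produce a type-AB child with a type-AB mother.

Hugo, Ahmed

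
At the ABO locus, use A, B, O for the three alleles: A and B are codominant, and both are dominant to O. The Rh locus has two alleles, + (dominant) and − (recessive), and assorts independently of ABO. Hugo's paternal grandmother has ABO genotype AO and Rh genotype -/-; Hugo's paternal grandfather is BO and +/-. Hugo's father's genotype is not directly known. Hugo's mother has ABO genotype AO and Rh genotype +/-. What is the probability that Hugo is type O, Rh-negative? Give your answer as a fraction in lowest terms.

Hugo's father's ABO genotype from AO × BO: 1/4 AB, 1/4 AO, 1/4 BO, 1/4 OO.
Crossing each possibility with the mother AO and summing P(type O): 1/4·0 + 1/4·1/4 + 1/4·1/4 + 1/4·1/2 = 1/4.
Similarly for Rh via the father's Rh distribution: P(Rh-) = 3/8.
Independent loci: 1/4 × 3/8 = 3/32.

3/32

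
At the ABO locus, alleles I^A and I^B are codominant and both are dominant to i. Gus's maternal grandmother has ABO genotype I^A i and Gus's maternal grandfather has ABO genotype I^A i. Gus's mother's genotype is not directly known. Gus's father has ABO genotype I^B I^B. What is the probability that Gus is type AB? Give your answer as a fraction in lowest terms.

1/2

Gus's mother's ABO genotype from I^A i × I^A i: 1/4 I^A I^A, 1/2 I^A i, 1/4 i i.
Crossing each possibility with the father I^B I^B and summing P(type AB): 1/4·1 + 1/2·1/2 + 1/4·0 = 1/2.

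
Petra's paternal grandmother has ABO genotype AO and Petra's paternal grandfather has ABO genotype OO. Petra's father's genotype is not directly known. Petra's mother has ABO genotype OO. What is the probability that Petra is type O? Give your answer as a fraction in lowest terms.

Petra's father's ABO genotype from AO × OO: 1/2 AO, 1/2 OO.
Crossing each possibility with the mother OO and summing P(type O): 1/2·1/2 + 1/2·1 = 3/4.

3/4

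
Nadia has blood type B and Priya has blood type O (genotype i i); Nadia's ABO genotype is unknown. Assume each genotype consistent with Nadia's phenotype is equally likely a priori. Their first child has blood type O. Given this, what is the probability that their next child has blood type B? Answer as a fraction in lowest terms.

1/2

Possible genotypes: Nadia ∈ {I^B I^B, I^B i}; Priya ∈ {i i}.
Weight each parental genotype pair by prior × P(type-O child):
  I^B i × i i: posterior weight 1; P(next child type B) = 1/2.
Weighted sum = 1/2.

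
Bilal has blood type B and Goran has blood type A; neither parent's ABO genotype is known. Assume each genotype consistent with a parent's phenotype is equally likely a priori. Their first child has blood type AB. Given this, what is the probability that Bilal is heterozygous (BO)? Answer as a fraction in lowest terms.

1/3

Possible genotypes: Bilal ∈ {BB, BO}; Goran ∈ {AA, AO}.
Weight each parental genotype pair by prior × P(type-AB child):
  BB × AA: posterior weight 4/9.
  BB × AO: posterior weight 2/9.
  BO × AA: posterior weight 2/9.
  BO × AO: posterior weight 1/9.
Sum the posterior weight over pairs where Bilal is BO: 1/3.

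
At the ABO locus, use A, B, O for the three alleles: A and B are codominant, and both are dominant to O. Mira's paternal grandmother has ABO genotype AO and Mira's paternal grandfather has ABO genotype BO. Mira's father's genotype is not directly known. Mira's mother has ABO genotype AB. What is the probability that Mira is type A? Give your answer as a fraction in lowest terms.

3/8

Mira's father's ABO genotype from AO × BO: 1/4 AB, 1/4 AO, 1/4 BO, 1/4 OO.
Crossing each possibility with the mother AB and summing P(type A): 1/4·1/4 + 1/4·1/2 + 1/4·1/4 + 1/4·1/2 = 3/8.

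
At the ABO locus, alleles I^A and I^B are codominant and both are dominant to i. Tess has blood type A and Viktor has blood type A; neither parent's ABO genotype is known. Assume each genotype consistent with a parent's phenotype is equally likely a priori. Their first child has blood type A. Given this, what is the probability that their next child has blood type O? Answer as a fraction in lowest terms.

1/20

Possible genotypes: Tess ∈ {I^A I^A, I^A i}; Viktor ∈ {I^A I^A, I^A i}.
Weight each parental genotype pair by prior × P(type-A child):
  I^A I^A × I^A I^A: posterior weight 4/15; P(next child type O) = 0.
  I^A I^A × I^A i: posterior weight 4/15; P(next child type O) = 0.
  I^A i × I^A I^A: posterior weight 4/15; P(next child type O) = 0.
  I^A i × I^A i: posterior weight 1/5; P(next child type O) = 1/4.
Weighted sum = 1/20.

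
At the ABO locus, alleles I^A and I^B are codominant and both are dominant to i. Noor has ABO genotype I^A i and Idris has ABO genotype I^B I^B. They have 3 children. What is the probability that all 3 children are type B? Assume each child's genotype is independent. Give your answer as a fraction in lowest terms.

ABO cross I^A i × I^B I^B → 1/2 B, 1/2 AB.
So P(type B) = 1/2 per child.
All 3 independent: (1/2)^3 = 1/8.

1/8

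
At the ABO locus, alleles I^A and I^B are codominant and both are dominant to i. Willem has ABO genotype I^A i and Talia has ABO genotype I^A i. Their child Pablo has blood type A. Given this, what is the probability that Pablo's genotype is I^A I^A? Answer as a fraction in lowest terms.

Cross I^A i × I^A i → 1/4 I^A I^A, 1/2 I^A i, 1/4 i i.
Type-A genotypes among offspring: I^A I^A (1/4), I^A i (1/2); total 3/4.
P(I^A I^A | type A) = (1/4) / (3/4) = 1/3.

1/3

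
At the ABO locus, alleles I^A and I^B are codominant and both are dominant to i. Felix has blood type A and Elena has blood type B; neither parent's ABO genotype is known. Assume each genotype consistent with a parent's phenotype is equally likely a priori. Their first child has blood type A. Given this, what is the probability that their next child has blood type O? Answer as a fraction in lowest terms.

Possible genotypes: Felix ∈ {I^A I^A, I^A i}; Elena ∈ {I^B I^B, I^B i}.
Weight each parental genotype pair by prior × P(type-A child):
  I^A I^A × I^B i: posterior weight 2/3; P(next child type O) = 0.
  I^A i × I^B i: posterior weight 1/3; P(next child type O) = 1/4.
Weighted sum = 1/12.

1/12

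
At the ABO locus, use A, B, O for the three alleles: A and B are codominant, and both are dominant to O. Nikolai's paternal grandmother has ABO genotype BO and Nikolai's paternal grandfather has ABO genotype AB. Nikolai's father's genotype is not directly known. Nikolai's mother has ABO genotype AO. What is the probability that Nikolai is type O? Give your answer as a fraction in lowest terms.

1/8

Nikolai's father's ABO genotype from BO × AB: 1/4 AB, 1/4 AO, 1/4 BB, 1/4 BO.
Crossing each possibility with the mother AO and summing P(type O): 1/4·0 + 1/4·1/4 + 1/4·0 + 1/4·1/4 = 1/8.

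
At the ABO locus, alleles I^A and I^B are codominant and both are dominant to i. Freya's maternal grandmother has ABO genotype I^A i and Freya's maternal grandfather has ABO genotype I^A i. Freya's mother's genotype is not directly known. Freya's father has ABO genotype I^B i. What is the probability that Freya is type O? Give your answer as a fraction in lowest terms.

Freya's mother's ABO genotype from I^A i × I^A i: 1/4 I^A I^A, 1/2 I^A i, 1/4 i i.
Crossing each possibility with the father I^B i and summing P(type O): 1/4·0 + 1/2·1/4 + 1/4·1/2 = 1/4.

1/4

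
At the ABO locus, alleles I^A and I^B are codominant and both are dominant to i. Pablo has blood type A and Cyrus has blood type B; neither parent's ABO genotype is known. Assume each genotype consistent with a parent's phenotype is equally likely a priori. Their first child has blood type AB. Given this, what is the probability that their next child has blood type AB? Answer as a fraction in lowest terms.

25/36

Possible genotypes: Pablo ∈ {I^A I^A, I^A i}; Cyrus ∈ {I^B I^B, I^B i}.
Weight each parental genotype pair by prior × P(type-AB child):
  I^A I^A × I^B I^B: posterior weight 4/9; P(next child type AB) = 1.
  I^A I^A × I^B i: posterior weight 2/9; P(next child type AB) = 1/2.
  I^A i × I^B I^B: posterior weight 2/9; P(next child type AB) = 1/2.
  I^A i × I^B i: posterior weight 1/9; P(next child type AB) = 1/4.
Weighted sum = 25/36.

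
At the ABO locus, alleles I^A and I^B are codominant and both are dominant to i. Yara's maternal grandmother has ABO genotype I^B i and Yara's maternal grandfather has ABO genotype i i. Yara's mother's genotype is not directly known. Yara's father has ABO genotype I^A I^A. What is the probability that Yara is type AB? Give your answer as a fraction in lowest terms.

Yara's mother's ABO genotype from I^B i × i i: 1/2 I^B i, 1/2 i i.
Crossing each possibility with the father I^A I^A and summing P(type AB): 1/2·1/2 + 1/2·0 = 1/4.

1/4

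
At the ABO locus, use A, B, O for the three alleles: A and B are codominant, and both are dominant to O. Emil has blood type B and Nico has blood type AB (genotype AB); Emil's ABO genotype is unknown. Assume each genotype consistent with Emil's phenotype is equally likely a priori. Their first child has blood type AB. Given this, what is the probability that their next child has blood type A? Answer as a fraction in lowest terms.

1/12

Possible genotypes: Emil ∈ {BB, BO}; Nico ∈ {AB}.
Weight each parental genotype pair by prior × P(type-AB child):
  BB × AB: posterior weight 2/3; P(next child type A) = 0.
  BO × AB: posterior weight 1/3; P(next child type A) = 1/4.
Weighted sum = 1/12.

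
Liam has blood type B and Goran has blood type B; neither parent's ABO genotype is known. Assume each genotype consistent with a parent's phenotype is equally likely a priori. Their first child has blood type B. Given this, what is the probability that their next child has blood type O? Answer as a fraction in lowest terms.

Possible genotypes: Liam ∈ {BB, BO}; Goran ∈ {BB, BO}.
Weight each parental genotype pair by prior × P(type-B child):
  BB × BB: posterior weight 4/15; P(next child type O) = 0.
  BB × BO: posterior weight 4/15; P(next child type O) = 0.
  BO × BB: posterior weight 4/15; P(next child type O) = 0.
  BO × BO: posterior weight 1/5; P(next child type O) = 1/4.
Weighted sum = 1/20.

1/20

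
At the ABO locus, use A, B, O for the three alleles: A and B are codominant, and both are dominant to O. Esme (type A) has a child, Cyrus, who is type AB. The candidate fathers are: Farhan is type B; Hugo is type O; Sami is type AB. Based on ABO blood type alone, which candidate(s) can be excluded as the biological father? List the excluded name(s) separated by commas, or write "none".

A candidate is excluded only if no genotype consistent with his phenotype could produce a type AB child with a type A mother.
Hugo (type O): no genotype consistent with that phenotype can produce a type-AB child with a type-A mother.

Hugo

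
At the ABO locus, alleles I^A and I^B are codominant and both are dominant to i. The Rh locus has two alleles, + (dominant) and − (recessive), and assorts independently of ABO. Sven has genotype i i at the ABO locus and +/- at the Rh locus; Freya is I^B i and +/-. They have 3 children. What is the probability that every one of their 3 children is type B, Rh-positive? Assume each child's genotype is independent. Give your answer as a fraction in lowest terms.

ABO cross i i × I^B i → 1/2 O, 1/2 B.
Rh cross +/- × +/- → 3/4 Rh+, 1/4 Rh-; so P(type B, Rh-positive) = 1/2 × 3/4 = 3/8 per child.
All 3 independent: (3/8)^3 = 27/512.

27/512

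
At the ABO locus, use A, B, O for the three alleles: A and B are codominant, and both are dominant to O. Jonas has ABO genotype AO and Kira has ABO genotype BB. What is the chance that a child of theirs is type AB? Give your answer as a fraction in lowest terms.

ABO cross AO × BB → offspring phenotypes: 1/2 B, 1/2 AB.
So P(type AB) = 1/2.

1/2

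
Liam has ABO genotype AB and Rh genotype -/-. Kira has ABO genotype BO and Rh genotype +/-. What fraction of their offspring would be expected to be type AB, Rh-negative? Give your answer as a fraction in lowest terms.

1/8

ABO cross AB × BO → offspring phenotypes: 1/4 A, 1/2 B, 1/4 AB.
Rh cross -/- × +/- → 1/2 Rh+, 1/2 Rh-.
Independent loci: P(type AB, Rh-negative) = 1/4 × 1/2 = 1/8.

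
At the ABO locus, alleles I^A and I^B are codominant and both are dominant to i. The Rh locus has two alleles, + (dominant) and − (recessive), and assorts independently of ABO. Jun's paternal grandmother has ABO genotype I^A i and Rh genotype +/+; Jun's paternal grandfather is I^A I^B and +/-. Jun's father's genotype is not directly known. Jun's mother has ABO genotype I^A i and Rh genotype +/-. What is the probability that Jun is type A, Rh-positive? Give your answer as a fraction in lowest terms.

35/64

Jun's father's ABO genotype from I^A i × I^A I^B: 1/4 I^A I^A, 1/4 I^A I^B, 1/4 I^A i, 1/4 I^B i.
Crossing each possibility with the mother I^A i and summing P(type A): 1/4·1 + 1/4·1/2 + 1/4·3/4 + 1/4·1/4 = 5/8.
Similarly for Rh via the father's Rh distribution: P(Rh+) = 7/8.
Independent loci: 5/8 × 7/8 = 35/64.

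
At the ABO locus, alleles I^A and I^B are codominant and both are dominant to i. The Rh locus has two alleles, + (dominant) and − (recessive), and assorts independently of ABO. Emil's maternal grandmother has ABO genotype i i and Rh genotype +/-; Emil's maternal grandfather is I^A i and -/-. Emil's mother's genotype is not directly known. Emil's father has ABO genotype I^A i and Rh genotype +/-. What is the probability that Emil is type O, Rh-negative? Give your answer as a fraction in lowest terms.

Emil's mother's ABO genotype from i i × I^A i: 1/2 I^A i, 1/2 i i.
Crossing each possibility with the father I^A i and summing P(type O): 1/2·1/4 + 1/2·1/2 = 3/8.
Similarly for Rh via the mother's Rh distribution: P(Rh-) = 3/8.
Independent loci: 3/8 × 3/8 = 9/64.

9/64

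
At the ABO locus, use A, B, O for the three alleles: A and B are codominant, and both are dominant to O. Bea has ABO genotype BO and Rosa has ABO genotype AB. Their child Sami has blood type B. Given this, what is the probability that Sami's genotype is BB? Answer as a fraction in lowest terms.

Cross BO × AB → 1/4 AB, 1/4 AO, 1/4 BB, 1/4 BO.
Type-B genotypes among offspring: BB (1/4), BO (1/4); total 1/2.
P(BB | type B) = (1/4) / (1/2) = 1/2.

1/2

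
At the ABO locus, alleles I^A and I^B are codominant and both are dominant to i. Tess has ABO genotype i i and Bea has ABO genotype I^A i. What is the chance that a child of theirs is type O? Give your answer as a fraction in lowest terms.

ABO cross i i × I^A i → offspring phenotypes: 1/2 O, 1/2 A.
So P(type O) = 1/2.

1/2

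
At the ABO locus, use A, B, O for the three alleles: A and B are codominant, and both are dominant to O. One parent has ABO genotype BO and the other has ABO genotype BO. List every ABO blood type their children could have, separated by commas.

O, B

Gametes from BO × BO give offspring ABO genotypes BB, BO, OO, i.e. phenotypes O, B.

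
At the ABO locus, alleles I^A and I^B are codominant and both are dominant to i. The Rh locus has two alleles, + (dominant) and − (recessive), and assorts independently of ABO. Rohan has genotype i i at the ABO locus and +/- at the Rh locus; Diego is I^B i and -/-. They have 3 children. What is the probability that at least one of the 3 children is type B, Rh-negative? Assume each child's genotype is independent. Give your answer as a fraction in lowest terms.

ABO cross i i × I^B i → 1/2 O, 1/2 B.
Rh cross +/- × -/- → 1/2 Rh+, 1/2 Rh-; so P(type B, Rh-negative) = 1/2 × 1/2 = 1/4 per child.
P(none) = (3/4)^3 = 27/64; P(at least one) = 1 − 27/64 = 37/64.

37/64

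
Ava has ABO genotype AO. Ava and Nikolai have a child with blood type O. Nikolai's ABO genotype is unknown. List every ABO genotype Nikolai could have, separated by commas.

AO, BO, OO

For each candidate genotype of Nikolai, check whether crossing it with AO can produce every observed child phenotype.
  AA → possible child types {A} ✗
  AB → possible child types {A, B, AB} ✗
  AO → possible child types {O, A} ✓
  BB → possible child types {B, AB} ✗
  BO → possible child types {O, A, B, AB} ✓
  OO → possible child types {O, A} ✓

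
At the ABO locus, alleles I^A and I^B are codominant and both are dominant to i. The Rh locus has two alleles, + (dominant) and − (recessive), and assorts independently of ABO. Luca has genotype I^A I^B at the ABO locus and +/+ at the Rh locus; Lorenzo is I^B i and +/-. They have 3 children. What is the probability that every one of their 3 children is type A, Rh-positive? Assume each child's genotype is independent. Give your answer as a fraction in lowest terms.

1/64

ABO cross I^A I^B × I^B i → 1/4 A, 1/2 B, 1/4 AB.
Rh cross +/+ × +/- → 1 Rh+; so P(type A, Rh-positive) = 1/4 × 1 = 1/4 per child.
All 3 independent: (1/4)^3 = 1/64.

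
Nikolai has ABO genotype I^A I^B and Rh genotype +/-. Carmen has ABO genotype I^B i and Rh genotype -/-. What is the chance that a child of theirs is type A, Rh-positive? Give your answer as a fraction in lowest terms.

1/8

ABO cross I^A I^B × I^B i → offspring phenotypes: 1/4 A, 1/2 B, 1/4 AB.
Rh cross +/- × -/- → 1/2 Rh+, 1/2 Rh-.
Independent loci: P(type A, Rh-positive) = 1/4 × 1/2 = 1/8.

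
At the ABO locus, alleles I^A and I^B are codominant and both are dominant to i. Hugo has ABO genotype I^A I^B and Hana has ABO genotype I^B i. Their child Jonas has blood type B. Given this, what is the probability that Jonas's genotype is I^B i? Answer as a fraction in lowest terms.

Cross I^A I^B × I^B i → 1/4 I^A I^B, 1/4 I^A i, 1/4 I^B I^B, 1/4 I^B i.
Type-B genotypes among offspring: I^B I^B (1/4), I^B i (1/4); total 1/2.
P(I^B i | type B) = (1/4) / (1/2) = 1/2.

1/2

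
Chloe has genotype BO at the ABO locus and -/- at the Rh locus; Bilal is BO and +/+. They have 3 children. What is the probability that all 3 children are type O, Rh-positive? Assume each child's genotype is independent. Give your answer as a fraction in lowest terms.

1/64

ABO cross BO × BO → 1/4 O, 3/4 B.
Rh cross -/- × +/+ → 1 Rh+; so P(type O, Rh-positive) = 1/4 × 1 = 1/4 per child.
All 3 independent: (1/4)^3 = 1/64.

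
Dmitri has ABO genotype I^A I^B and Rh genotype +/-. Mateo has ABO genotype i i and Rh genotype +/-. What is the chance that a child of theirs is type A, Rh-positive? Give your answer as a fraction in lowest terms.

3/8

ABO cross I^A I^B × i i → offspring phenotypes: 1/2 A, 1/2 B.
Rh cross +/- × +/- → 3/4 Rh+, 1/4 Rh-.
Independent loci: P(type A, Rh-positive) = 1/2 × 3/4 = 3/8.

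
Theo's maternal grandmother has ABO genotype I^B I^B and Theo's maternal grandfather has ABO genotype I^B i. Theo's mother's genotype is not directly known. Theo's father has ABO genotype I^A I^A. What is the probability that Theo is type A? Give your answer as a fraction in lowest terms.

Theo's mother's ABO genotype from I^B I^B × I^B i: 1/2 I^B I^B, 1/2 I^B i.
Crossing each possibility with the father I^A I^A and summing P(type A): 1/2·0 + 1/2·1/2 = 1/4.

1/4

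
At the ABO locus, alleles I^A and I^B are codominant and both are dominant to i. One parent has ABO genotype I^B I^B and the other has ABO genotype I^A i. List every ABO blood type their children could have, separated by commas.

B, AB

Gametes from I^B I^B × I^A i give offspring ABO genotypes I^A I^B, I^B i, i.e. phenotypes B, AB.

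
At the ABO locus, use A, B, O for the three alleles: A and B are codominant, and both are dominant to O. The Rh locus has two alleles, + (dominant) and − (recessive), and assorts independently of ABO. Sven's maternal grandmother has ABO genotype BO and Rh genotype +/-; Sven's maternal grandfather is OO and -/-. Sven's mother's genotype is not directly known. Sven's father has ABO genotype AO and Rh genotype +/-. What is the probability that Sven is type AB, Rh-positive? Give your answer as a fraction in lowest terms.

Sven's mother's ABO genotype from BO × OO: 1/2 BO, 1/2 OO.
Crossing each possibility with the father AO and summing P(type AB): 1/2·1/4 + 1/2·0 = 1/8.
Similarly for Rh via the mother's Rh distribution: P(Rh+) = 5/8.
Independent loci: 1/8 × 5/8 = 5/64.

5/64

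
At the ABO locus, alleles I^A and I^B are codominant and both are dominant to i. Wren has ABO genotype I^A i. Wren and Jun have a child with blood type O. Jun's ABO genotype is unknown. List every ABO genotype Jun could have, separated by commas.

I^A i, I^B i, i i

For each candidate genotype of Jun, check whether crossing it with I^A i can produce every observed child phenotype.
  I^A I^A → possible child types {A} ✗
  I^A I^B → possible child types {A, B, AB} ✗
  I^A i → possible child types {O, A} ✓
  I^B I^B → possible child types {B, AB} ✗
  I^B i → possible child types {O, A, B, AB} ✓
  i i → possible child types {O, A} ✓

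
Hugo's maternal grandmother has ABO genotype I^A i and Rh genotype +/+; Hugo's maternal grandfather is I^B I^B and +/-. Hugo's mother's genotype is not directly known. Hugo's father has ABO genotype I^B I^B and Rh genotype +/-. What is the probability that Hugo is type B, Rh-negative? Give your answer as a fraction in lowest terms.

Hugo's mother's ABO genotype from I^A i × I^B I^B: 1/2 I^A I^B, 1/2 I^B i.
Crossing each possibility with the father I^B I^B and summing P(type B): 1/2·1/2 + 1/2·1 = 3/4.
Similarly for Rh via the mother's Rh distribution: P(Rh-) = 1/8.
Independent loci: 3/4 × 1/8 = 3/32.

3/32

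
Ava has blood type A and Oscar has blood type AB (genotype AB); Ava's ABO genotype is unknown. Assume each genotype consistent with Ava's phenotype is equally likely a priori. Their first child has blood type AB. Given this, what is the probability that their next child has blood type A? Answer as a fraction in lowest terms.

1/2

Possible genotypes: Ava ∈ {AA, AO}; Oscar ∈ {AB}.
Weight each parental genotype pair by prior × P(type-AB child):
  AA × AB: posterior weight 2/3; P(next child type A) = 1/2.
  AO × AB: posterior weight 1/3; P(next child type A) = 1/2.
Weighted sum = 1/2.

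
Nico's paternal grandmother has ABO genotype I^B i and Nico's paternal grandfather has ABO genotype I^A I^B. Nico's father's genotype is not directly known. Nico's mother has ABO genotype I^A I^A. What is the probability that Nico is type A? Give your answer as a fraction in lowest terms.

Nico's father's ABO genotype from I^B i × I^A I^B: 1/4 I^A I^B, 1/4 I^A i, 1/4 I^B I^B, 1/4 I^B i.
Crossing each possibility with the mother I^A I^A and summing P(type A): 1/4·1/2 + 1/4·1 + 1/4·0 + 1/4·1/2 = 1/2.

1/2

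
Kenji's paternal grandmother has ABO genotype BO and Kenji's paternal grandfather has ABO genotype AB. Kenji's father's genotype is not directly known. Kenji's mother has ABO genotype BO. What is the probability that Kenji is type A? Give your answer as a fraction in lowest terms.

Kenji's father's ABO genotype from BO × AB: 1/4 AB, 1/4 AO, 1/4 BB, 1/4 BO.
Crossing each possibility with the mother BO and summing P(type A): 1/4·1/4 + 1/4·1/4 + 1/4·0 + 1/4·0 = 1/8.

1/8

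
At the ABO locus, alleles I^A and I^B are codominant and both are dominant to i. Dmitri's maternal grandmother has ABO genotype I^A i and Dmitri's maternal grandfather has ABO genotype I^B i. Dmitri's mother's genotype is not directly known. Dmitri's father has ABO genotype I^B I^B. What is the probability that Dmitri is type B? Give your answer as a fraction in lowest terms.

Dmitri's mother's ABO genotype from I^A i × I^B i: 1/4 I^A I^B, 1/4 I^A i, 1/4 I^B i, 1/4 i i.
Crossing each possibility with the father I^B I^B and summing P(type B): 1/4·1/2 + 1/4·1/2 + 1/4·1 + 1/4·1 = 3/4.

3/4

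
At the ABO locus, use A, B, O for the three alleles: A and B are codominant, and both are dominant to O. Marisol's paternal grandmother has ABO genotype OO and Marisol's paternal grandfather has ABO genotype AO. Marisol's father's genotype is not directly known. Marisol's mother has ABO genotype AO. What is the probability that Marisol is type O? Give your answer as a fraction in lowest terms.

Marisol's father's ABO genotype from OO × AO: 1/2 AO, 1/2 OO.
Crossing each possibility with the mother AO and summing P(type O): 1/2·1/4 + 1/2·1/2 = 3/8.

3/8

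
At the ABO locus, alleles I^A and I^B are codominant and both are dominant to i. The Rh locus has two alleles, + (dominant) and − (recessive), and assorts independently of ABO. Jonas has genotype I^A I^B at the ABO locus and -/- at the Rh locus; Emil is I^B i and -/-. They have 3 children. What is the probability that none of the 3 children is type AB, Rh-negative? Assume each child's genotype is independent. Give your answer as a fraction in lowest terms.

27/64

ABO cross I^A I^B × I^B i → 1/4 A, 1/2 B, 1/4 AB.
Rh cross -/- × -/- → 1 Rh-; so P(type AB, Rh-negative) = 1/4 × 1 = 1/4 per child.
P(not type AB, Rh-negative) = 3/4 for one child; (3/4)^3 = 27/64.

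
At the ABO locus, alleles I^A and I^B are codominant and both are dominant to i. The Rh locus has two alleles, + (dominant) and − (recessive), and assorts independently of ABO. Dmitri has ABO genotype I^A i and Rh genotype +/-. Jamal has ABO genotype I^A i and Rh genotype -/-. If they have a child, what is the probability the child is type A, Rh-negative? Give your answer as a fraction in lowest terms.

3/8

ABO cross I^A i × I^A i → offspring phenotypes: 1/4 O, 3/4 A.
Rh cross +/- × -/- → 1/2 Rh+, 1/2 Rh-.
Independent loci: P(type A, Rh-negative) = 3/4 × 1/2 = 3/8.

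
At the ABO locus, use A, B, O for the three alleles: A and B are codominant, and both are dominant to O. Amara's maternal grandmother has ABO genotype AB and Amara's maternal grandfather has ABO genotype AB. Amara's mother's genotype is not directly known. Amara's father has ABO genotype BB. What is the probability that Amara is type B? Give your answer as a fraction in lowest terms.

Amara's mother's ABO genotype from AB × AB: 1/4 AA, 1/2 AB, 1/4 BB.
Crossing each possibility with the father BB and summing P(type B): 1/4·0 + 1/2·1/2 + 1/4·1 = 1/2.

1/2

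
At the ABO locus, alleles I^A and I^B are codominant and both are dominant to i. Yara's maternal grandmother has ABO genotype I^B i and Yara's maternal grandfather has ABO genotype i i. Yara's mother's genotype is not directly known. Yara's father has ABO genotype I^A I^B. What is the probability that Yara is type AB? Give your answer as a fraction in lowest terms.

1/8

Yara's mother's ABO genotype from I^B i × i i: 1/2 I^B i, 1/2 i i.
Crossing each possibility with the father I^A I^B and summing P(type AB): 1/2·1/4 + 1/2·0 = 1/8.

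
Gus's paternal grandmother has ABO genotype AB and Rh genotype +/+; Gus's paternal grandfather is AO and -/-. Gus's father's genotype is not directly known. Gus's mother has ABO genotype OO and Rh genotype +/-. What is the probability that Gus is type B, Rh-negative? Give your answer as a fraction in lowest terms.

1/16

Gus's father's ABO genotype from AB × AO: 1/4 AA, 1/4 AB, 1/4 AO, 1/4 BO.
Crossing each possibility with the mother OO and summing P(type B): 1/4·0 + 1/4·1/2 + 1/4·0 + 1/4·1/2 = 1/4.
Similarly for Rh via the father's Rh distribution: P(Rh-) = 1/4.
Independent loci: 1/4 × 1/4 = 1/16.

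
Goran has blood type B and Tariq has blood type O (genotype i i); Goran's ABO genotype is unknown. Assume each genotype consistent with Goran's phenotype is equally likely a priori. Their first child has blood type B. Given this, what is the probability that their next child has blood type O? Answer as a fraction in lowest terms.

1/6

Possible genotypes: Goran ∈ {I^B I^B, I^B i}; Tariq ∈ {i i}.
Weight each parental genotype pair by prior × P(type-B child):
  I^B I^B × i i: posterior weight 2/3; P(next child type O) = 0.
  I^B i × i i: posterior weight 1/3; P(next child type O) = 1/2.
Weighted sum = 1/6.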